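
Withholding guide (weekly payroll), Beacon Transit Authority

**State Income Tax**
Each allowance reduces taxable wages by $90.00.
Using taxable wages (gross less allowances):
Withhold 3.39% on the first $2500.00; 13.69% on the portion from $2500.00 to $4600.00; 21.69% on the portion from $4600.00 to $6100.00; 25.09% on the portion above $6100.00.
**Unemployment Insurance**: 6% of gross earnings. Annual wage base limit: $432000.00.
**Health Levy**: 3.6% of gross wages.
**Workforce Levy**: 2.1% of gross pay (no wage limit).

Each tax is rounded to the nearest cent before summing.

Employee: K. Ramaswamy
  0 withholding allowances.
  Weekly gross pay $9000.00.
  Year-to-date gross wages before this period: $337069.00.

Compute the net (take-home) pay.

$6521.80

State Income Tax: taxable = $9000.00
  $697.59 + 25.09% × ($9000.00 − $6100.00) = $697.59 + 25.09% × $2900.00 = $1425.20
Unemployment Insurance: 6% × $9000.00 = $540.00
Health Levy: 3.6% × $9000.00 = $324.00
Workforce Levy: 2.1% × $9000.00 = $189.00
Total withheld: $1425.20 + $540.00 + $324.00 + $189.00 = $2478.20
Net pay: $9000.00 − $2478.20 = $6521.80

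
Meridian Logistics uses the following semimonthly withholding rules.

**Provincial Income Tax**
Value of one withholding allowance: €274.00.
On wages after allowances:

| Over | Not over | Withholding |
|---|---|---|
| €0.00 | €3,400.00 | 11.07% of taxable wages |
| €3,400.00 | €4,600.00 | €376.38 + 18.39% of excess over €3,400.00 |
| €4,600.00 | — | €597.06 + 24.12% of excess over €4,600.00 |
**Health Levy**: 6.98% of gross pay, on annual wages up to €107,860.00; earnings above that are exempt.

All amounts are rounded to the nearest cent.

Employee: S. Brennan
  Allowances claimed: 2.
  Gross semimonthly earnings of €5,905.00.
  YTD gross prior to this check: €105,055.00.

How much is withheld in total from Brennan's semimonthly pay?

€975.44

Provincial Income Tax: taxable = €5,905.00 − 2×€274.00 = €5,357.00
  €597.06 + 24.12% × (€5,357.00 − €4,600.00) = €597.06 + 24.12% × €757.00 = €779.65
Health Levy: cap €107,860.00 − YTD €105,055.00 = €2,805.00 subject; 6.98% × €2,805.00 = €195.79
Total: €779.65 + €195.79 = €975.44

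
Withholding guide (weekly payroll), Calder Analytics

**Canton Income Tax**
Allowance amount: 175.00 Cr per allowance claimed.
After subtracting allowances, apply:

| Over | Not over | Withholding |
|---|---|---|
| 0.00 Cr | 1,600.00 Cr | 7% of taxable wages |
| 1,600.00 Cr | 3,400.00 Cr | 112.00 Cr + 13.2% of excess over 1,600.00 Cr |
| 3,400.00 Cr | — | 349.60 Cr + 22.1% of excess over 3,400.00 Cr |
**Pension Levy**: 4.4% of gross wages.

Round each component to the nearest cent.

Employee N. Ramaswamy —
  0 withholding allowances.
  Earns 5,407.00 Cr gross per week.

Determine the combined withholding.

Canton Income Tax: taxable = 5,407.00 Cr
  349.60 Cr + 22.1% × (5,407.00 Cr − 3,400.00 Cr) = 349.60 Cr + 22.1% × 2,007.00 Cr = 793.15 Cr
Pension Levy: 4.4% × 5,407.00 Cr = 237.91 Cr
Total: 793.15 Cr + 237.91 Cr = 1,031.06 Cr

1,031.06 Cr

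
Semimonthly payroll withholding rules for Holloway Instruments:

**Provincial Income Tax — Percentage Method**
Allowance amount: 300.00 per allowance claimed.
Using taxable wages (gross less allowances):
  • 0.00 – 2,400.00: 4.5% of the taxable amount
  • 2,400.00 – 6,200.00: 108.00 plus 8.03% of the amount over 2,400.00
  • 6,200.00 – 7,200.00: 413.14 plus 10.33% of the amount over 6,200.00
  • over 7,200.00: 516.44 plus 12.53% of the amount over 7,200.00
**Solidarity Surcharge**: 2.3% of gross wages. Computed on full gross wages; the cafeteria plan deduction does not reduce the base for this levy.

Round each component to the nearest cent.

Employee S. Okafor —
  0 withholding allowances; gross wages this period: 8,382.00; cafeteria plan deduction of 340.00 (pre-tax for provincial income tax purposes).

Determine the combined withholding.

814.73

Provincial Income Tax: taxable = 8,382.00 − 340.00 = 8,042.00
  516.44 + 12.53% × (8,042.00 − 7,200.00) = 516.44 + 12.53% × 842.00 = 621.94
Solidarity Surcharge: 2.3% × 8,382.00 = 192.79
Total: 621.94 + 192.79 = 814.73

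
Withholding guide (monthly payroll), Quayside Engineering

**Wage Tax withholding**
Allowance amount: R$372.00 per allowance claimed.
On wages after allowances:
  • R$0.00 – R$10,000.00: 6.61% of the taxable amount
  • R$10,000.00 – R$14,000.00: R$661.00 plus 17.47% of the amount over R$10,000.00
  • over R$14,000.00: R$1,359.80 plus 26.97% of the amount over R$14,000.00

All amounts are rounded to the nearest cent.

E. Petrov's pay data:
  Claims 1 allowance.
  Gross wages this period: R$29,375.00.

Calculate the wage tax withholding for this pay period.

Wage Tax: taxable = R$29,375.00 − 1×R$372.00 = R$29,003.00
  R$1,359.80 + 26.97% × (R$29,003.00 − R$14,000.00) = R$1,359.80 + 26.97% × R$15,003.00 = R$5,406.11

R$5,406.11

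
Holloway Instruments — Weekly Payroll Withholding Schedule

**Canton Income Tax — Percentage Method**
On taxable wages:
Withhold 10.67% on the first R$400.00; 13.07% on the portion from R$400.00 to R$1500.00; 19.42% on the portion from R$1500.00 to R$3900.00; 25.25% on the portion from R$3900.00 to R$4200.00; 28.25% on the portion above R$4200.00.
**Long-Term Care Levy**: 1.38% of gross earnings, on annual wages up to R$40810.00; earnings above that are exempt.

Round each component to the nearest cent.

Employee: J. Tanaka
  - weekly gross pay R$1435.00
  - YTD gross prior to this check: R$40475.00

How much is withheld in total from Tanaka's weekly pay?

R$182.57

Canton Income Tax: taxable = R$1435.00
  R$42.68 + 13.07% × (R$1435.00 − R$400.00) = R$42.68 + 13.07% × R$1035.00 = R$177.95
Long-Term Care Levy: cap R$40810.00 − YTD R$40475.00 = R$335.00 subject; 1.38% × R$335.00 = R$4.62
Total: R$177.95 + R$4.62 = R$182.57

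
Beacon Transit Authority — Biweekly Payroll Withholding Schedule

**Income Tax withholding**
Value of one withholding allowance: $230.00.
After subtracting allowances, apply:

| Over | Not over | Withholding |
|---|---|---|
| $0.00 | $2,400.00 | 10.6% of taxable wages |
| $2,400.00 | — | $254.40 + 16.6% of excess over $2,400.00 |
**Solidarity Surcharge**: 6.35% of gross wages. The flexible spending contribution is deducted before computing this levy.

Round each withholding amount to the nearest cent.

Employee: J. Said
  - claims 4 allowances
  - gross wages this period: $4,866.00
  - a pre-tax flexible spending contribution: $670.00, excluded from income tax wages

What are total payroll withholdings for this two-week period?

Income Tax: taxable = $4,866.00 − $670.00 − 4×$230.00 = $3,276.00
  $254.40 + 16.6% × ($3,276.00 − $2,400.00) = $254.40 + 16.6% × $876.00 = $399.82
Solidarity Surcharge: 6.35% × $4,196.00 = $266.45
Total: $399.82 + $266.45 = $666.27

$666.27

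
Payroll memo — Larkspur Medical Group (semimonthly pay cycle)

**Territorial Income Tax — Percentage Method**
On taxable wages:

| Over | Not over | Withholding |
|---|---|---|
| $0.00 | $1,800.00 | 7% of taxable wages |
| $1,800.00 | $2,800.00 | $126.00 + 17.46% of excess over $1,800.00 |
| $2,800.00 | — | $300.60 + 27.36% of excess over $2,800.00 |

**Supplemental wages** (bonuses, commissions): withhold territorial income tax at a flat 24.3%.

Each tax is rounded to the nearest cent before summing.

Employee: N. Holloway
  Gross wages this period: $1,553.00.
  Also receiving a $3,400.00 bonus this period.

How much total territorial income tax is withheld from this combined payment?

$934.91

Territorial Income Tax: taxable = $1,553.00
  7% × $1,553.00 = $108.71
Supplemental (24.3% flat on bonus): 24.3% × $3,400.00 = $826.20
Total territorial income tax: $108.71 + $826.20 = $934.91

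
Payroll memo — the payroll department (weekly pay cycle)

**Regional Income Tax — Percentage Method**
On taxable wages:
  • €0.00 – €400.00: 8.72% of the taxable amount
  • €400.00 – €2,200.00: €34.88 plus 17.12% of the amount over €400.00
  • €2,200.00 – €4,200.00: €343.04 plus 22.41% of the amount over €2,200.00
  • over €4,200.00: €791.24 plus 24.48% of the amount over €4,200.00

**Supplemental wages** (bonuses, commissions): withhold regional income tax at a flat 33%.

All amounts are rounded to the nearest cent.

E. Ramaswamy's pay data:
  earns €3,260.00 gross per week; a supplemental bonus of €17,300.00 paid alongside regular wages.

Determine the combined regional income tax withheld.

Regional Income Tax: taxable = €3,260.00
  €343.04 + 22.41% × (€3,260.00 − €2,200.00) = €343.04 + 22.41% × €1,060.00 = €580.59
Supplemental (33% flat on bonus): 33% × €17,300.00 = €5,709.00
Total regional income tax: €580.59 + €5,709.00 = €6,289.59

€6,289.59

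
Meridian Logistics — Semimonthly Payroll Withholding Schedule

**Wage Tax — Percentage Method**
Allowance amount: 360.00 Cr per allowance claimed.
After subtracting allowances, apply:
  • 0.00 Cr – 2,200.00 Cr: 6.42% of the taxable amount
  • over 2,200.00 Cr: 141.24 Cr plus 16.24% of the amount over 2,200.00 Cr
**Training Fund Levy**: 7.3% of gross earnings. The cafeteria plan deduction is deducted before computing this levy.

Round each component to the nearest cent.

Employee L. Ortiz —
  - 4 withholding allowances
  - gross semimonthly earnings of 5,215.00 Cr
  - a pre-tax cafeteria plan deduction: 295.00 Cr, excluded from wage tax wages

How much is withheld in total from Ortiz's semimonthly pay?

Wage Tax: taxable = 5,215.00 Cr − 295.00 Cr − 4×360.00 Cr = 3,480.00 Cr
  141.24 Cr + 16.24% × (3,480.00 Cr − 2,200.00 Cr) = 141.24 Cr + 16.24% × 1,280.00 Cr = 349.11 Cr
Training Fund Levy: 7.3% × 4,920.00 Cr = 359.16 Cr
Total: 349.11 Cr + 359.16 Cr = 708.27 Cr

708.27 Cr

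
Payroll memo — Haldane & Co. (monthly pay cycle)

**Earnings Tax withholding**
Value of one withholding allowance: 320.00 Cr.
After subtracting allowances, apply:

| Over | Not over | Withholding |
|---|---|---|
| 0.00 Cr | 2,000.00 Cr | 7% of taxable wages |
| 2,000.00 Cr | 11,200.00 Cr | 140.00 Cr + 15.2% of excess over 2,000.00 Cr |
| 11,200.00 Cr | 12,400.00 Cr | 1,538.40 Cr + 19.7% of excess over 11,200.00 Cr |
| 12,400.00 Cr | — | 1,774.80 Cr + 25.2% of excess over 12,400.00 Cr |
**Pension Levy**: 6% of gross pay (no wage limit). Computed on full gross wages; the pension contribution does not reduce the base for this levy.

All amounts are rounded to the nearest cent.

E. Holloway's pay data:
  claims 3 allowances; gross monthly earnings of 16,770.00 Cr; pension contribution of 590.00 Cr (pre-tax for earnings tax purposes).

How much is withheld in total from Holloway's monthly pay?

3,491.64 Cr

Earnings Tax: taxable = 16,770.00 Cr − 590.00 Cr − 3×320.00 Cr = 15,220.00 Cr
  1,774.80 Cr + 25.2% × (15,220.00 Cr − 12,400.00 Cr) = 1,774.80 Cr + 25.2% × 2,820.00 Cr = 2,485.44 Cr
Pension Levy: 6% × 16,770.00 Cr = 1,006.20 Cr
Total: 2,485.44 Cr + 1,006.20 Cr = 3,491.64 Cr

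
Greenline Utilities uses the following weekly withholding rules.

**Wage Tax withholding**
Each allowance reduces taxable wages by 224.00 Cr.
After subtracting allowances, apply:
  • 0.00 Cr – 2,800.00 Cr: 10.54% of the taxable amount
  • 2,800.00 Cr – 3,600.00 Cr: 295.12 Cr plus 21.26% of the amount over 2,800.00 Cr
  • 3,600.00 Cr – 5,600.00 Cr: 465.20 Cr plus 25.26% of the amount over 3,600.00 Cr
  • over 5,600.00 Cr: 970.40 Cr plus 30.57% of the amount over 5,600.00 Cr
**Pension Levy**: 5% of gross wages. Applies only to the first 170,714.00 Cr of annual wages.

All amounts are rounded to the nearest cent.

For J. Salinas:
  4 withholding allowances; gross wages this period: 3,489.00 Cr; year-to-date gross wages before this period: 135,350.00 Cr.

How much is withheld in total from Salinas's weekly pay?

447.75 Cr

Wage Tax: taxable = 3,489.00 Cr − 4×224.00 Cr = 2,593.00 Cr
  10.54% × 2,593.00 Cr = 273.30 Cr
Pension Levy: 5% × 3,489.00 Cr = 174.45 Cr
Total: 273.30 Cr + 174.45 Cr = 447.75 Cr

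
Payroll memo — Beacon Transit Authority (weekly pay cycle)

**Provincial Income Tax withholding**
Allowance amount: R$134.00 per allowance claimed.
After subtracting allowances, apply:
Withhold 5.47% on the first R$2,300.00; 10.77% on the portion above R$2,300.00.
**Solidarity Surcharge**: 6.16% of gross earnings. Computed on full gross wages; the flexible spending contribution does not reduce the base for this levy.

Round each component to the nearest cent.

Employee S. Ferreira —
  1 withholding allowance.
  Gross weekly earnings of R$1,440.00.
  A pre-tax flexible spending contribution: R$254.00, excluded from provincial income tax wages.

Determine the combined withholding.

R$146.24

Provincial Income Tax: taxable = R$1,440.00 − R$254.00 − 1×R$134.00 = R$1,052.00
  5.47% × R$1,052.00 = R$57.54
Solidarity Surcharge: 6.16% × R$1,440.00 = R$88.70
Total: R$57.54 + R$88.70 = R$146.24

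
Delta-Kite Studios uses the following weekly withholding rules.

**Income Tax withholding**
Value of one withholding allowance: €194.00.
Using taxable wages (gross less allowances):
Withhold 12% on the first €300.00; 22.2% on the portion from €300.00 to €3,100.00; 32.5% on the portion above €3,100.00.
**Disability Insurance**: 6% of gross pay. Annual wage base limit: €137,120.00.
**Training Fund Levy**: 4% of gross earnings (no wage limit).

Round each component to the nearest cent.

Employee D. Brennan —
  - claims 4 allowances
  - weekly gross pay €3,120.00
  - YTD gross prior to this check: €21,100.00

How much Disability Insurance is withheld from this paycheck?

€187.20

Disability Insurance: 6% × €3,120.00 = €187.20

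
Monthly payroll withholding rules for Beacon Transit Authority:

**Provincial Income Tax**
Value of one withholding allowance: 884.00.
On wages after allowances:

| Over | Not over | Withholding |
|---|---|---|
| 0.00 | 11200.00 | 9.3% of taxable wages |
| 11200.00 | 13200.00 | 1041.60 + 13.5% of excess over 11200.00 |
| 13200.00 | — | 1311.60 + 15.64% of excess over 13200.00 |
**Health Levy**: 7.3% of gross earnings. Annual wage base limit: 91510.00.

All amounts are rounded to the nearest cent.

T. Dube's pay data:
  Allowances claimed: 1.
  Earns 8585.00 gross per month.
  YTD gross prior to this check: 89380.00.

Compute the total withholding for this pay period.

871.68

Provincial Income Tax: taxable = 8585.00 − 1×884.00 = 7701.00
  9.3% × 7701.00 = 716.19
Health Levy: cap 91510.00 − YTD 89380.00 = 2130.00 subject; 7.3% × 2130.00 = 155.49
Total: 716.19 + 155.49 = 871.68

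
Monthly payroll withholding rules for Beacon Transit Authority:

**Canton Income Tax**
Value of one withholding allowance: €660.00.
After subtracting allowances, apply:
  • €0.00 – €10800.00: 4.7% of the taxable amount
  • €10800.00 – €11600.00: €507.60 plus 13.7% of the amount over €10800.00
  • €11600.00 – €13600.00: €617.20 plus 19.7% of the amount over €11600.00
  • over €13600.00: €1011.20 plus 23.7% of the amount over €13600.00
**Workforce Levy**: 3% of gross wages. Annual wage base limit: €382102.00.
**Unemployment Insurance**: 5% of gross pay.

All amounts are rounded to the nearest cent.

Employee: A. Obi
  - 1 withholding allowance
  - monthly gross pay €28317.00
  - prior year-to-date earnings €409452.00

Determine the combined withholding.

€5758.56

Canton Income Tax: taxable = €28317.00 − 1×€660.00 = €27657.00
  €1011.20 + 23.7% × (€27657.00 − €13600.00) = €1011.20 + 23.7% × €14057.00 = €4342.71
Workforce Levy: YTD €409452.00 ≥ cap €382102.00 → €0.00
Unemployment Insurance: 5% × €28317.00 = €1415.85
Total: €4342.71 + €0.00 + €1415.85 = €5758.56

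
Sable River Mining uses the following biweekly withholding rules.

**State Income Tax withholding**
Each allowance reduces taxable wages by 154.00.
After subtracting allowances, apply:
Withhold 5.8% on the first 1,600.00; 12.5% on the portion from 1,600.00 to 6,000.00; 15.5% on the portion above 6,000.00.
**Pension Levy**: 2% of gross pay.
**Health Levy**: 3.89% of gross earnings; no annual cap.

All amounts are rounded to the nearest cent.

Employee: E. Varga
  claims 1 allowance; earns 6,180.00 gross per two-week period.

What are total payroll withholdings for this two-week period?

State Income Tax: taxable = 6,180.00 − 1×154.00 = 6,026.00
  642.80 + 15.5% × (6,026.00 − 6,000.00) = 642.80 + 15.5% × 26.00 = 646.83
Pension Levy: 2% × 6,180.00 = 123.60
Health Levy: 3.89% × 6,180.00 = 240.40
Total: 646.83 + 123.60 + 240.40 = 1,010.83

1,010.83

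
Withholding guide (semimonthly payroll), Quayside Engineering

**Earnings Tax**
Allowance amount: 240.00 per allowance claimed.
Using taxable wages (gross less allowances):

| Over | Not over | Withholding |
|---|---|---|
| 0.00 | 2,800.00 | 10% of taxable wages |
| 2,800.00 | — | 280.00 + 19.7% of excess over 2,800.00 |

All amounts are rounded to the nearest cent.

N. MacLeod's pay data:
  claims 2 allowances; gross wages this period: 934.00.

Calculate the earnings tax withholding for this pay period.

Earnings Tax: taxable = 934.00 − 2×240.00 = 454.00
  10% × 454.00 = 45.40

45.40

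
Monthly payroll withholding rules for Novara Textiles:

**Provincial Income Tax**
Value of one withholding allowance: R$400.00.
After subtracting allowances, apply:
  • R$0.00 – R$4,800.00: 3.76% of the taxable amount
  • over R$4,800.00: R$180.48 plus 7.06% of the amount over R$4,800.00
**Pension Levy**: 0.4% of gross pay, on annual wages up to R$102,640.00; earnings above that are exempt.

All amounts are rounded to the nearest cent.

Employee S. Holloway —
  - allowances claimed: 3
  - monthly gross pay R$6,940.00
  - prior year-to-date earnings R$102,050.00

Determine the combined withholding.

R$249.20

Provincial Income Tax: taxable = R$6,940.00 − 3×R$400.00 = R$5,740.00
  R$180.48 + 7.06% × (R$5,740.00 − R$4,800.00) = R$180.48 + 7.06% × R$940.00 = R$246.84
Pension Levy: cap R$102,640.00 − YTD R$102,050.00 = R$590.00 subject; 0.4% × R$590.00 = R$2.36
Total: R$246.84 + R$2.36 = R$249.20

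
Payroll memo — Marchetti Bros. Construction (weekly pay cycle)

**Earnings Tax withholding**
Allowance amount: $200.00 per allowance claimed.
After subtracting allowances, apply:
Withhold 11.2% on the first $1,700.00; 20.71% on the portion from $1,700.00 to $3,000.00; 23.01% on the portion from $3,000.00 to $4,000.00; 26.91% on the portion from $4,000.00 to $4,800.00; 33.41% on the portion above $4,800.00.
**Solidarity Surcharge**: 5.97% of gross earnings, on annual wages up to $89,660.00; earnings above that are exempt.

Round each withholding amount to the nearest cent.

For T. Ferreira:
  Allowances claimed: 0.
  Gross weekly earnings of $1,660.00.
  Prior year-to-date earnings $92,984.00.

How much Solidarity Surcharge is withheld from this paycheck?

Solidarity Surcharge: YTD $92,984.00 ≥ cap $89,660.00 → $0.00

$0.00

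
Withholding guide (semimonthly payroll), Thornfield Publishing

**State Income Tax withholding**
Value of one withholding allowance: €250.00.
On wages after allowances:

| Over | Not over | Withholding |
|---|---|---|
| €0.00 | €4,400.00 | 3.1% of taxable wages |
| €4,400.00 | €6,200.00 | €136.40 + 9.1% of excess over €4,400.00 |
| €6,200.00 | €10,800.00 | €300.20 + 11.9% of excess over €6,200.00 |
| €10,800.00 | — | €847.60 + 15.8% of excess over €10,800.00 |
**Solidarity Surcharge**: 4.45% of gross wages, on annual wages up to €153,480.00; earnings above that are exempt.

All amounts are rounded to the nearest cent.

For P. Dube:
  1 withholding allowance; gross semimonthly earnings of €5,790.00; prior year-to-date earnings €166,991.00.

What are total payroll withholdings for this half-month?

€240.14

State Income Tax: taxable = €5,790.00 − 1×€250.00 = €5,540.00
  €136.40 + 9.1% × (€5,540.00 − €4,400.00) = €136.40 + 9.1% × €1,140.00 = €240.14
Solidarity Surcharge: YTD €166,991.00 ≥ cap €153,480.00 → €0.00
Total: €240.14 + €0.00 = €240.14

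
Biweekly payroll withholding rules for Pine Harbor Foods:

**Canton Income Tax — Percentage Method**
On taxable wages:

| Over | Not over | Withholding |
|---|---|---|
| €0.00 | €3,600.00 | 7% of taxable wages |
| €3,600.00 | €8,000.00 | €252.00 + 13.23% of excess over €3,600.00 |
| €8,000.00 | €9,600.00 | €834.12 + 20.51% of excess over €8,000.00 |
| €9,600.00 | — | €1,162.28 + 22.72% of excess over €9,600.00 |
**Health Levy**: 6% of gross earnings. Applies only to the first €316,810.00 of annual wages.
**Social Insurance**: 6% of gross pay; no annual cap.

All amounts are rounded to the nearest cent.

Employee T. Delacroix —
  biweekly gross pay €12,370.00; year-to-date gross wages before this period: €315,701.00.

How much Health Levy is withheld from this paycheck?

Health Levy: cap €316,810.00 − YTD €315,701.00 = €1,109.00 subject; 6% × €1,109.00 = €66.54

€66.54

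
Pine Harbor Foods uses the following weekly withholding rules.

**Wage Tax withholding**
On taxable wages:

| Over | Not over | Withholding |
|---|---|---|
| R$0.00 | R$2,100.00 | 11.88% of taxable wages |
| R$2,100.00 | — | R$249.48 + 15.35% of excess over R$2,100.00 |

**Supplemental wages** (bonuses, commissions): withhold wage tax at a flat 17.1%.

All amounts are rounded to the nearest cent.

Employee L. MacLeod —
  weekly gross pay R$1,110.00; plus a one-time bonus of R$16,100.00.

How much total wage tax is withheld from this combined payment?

R$2,884.97

Wage Tax: taxable = R$1,110.00
  11.88% × R$1,110.00 = R$131.87
Supplemental (17.1% flat on bonus): 17.1% × R$16,100.00 = R$2,753.10
Total wage tax: R$131.87 + R$2,753.10 = R$2,884.97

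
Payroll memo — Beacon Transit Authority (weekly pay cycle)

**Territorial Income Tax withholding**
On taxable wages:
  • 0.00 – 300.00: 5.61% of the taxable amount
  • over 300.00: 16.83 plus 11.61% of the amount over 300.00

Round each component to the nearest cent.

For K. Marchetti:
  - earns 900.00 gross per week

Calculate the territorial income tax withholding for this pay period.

86.49

Territorial Income Tax: taxable = 900.00
  16.83 + 11.61% × (900.00 − 300.00) = 16.83 + 11.61% × 600.00 = 86.49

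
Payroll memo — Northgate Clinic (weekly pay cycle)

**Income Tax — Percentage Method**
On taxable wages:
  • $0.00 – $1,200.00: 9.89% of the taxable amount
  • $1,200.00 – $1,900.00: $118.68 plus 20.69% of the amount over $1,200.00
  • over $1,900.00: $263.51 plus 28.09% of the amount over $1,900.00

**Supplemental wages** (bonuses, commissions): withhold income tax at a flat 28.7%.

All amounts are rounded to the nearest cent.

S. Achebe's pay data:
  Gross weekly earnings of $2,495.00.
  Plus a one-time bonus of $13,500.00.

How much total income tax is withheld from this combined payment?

Income Tax: taxable = $2,495.00
  $263.51 + 28.09% × ($2,495.00 − $1,900.00) = $263.51 + 28.09% × $595.00 = $430.65
Supplemental (28.7% flat on bonus): 28.7% × $13,500.00 = $3,874.50
Total income tax: $430.65 + $3,874.50 = $4,305.15

$4,305.15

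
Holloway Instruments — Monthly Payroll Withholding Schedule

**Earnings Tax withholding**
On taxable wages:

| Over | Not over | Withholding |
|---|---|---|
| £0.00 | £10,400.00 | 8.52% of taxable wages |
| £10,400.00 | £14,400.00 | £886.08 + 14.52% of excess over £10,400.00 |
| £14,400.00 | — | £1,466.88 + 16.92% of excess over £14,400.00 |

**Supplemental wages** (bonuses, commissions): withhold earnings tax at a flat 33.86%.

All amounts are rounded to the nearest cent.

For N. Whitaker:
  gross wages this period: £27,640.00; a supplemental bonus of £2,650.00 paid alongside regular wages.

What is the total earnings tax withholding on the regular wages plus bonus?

£4,604.38

Earnings Tax: taxable = £27,640.00
  £1,466.88 + 16.92% × (£27,640.00 − £14,400.00) = £1,466.88 + 16.92% × £13,240.00 = £3,707.09
Supplemental (33.86% flat on bonus): 33.86% × £2,650.00 = £897.29
Total earnings tax: £3,707.09 + £897.29 = £4,604.38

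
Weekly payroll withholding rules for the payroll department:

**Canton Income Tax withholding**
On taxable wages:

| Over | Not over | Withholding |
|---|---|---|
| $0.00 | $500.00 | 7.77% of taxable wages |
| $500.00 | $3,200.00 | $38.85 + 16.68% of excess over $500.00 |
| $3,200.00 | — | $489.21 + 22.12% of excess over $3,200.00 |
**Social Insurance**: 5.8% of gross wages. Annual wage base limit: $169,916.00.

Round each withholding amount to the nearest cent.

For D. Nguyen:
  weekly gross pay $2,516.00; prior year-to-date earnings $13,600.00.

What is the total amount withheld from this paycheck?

$521.05

Canton Income Tax: taxable = $2,516.00
  $38.85 + 16.68% × ($2,516.00 − $500.00) = $38.85 + 16.68% × $2,016.00 = $375.12
Social Insurance: 5.8% × $2,516.00 = $145.93
Total: $375.12 + $145.93 = $521.05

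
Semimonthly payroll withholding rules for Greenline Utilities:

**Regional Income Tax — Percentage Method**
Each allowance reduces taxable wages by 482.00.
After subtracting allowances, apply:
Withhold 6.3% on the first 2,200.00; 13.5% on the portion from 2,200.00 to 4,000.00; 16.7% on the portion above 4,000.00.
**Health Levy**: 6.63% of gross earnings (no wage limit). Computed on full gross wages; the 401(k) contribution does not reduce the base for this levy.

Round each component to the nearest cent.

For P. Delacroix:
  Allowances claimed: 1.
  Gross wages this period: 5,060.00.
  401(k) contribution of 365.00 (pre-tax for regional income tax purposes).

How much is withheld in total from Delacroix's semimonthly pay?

752.65

Regional Income Tax: taxable = 5,060.00 − 365.00 − 1×482.00 = 4,213.00
  381.60 + 16.7% × (4,213.00 − 4,000.00) = 381.60 + 16.7% × 213.00 = 417.17
Health Levy: 6.63% × 5,060.00 = 335.48
Total: 417.17 + 335.48 = 752.65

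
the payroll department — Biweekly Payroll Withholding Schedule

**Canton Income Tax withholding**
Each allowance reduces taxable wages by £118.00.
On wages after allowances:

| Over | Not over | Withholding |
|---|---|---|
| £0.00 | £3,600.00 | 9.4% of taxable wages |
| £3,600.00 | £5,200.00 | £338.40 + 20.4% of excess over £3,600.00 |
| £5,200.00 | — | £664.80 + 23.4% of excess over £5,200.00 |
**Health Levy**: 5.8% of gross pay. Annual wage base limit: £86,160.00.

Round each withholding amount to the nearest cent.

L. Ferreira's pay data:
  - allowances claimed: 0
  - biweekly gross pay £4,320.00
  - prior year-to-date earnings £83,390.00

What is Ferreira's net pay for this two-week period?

Canton Income Tax: taxable = £4,320.00
  £338.40 + 20.4% × (£4,320.00 − £3,600.00) = £338.40 + 20.4% × £720.00 = £485.28
Health Levy: cap £86,160.00 − YTD £83,390.00 = £2,770.00 subject; 5.8% × £2,770.00 = £160.66
Total withheld: £485.28 + £160.66 = £645.94
Net pay: £4,320.00 − £645.94 = £3,674.06

£3,674.06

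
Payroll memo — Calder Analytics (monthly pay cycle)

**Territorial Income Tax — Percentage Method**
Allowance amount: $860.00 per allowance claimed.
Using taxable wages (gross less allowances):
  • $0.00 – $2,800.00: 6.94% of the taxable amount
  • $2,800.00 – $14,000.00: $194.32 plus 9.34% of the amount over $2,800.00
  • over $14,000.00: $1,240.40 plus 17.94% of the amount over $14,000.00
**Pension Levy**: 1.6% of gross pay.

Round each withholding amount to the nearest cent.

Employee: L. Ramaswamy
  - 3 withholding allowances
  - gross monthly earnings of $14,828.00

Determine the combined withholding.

Territorial Income Tax: taxable = $14,828.00 − 3×$860.00 = $12,248.00
  $194.32 + 9.34% × ($12,248.00 − $2,800.00) = $194.32 + 9.34% × $9,448.00 = $1,076.76
Pension Levy: 1.6% × $14,828.00 = $237.25
Total: $1,076.76 + $237.25 = $1,314.01

$1,314.01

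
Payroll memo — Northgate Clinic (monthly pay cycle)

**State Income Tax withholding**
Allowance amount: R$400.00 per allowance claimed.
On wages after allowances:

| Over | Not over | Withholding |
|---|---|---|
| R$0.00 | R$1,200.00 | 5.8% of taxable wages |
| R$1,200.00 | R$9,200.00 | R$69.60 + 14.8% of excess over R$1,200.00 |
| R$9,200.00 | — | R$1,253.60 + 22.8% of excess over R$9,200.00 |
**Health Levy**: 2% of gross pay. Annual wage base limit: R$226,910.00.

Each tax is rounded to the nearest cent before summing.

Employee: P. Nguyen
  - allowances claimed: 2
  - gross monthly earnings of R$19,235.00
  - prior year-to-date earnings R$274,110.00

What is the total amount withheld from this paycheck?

R$3,359.18

State Income Tax: taxable = R$19,235.00 − 2×R$400.00 = R$18,435.00
  R$1,253.60 + 22.8% × (R$18,435.00 − R$9,200.00) = R$1,253.60 + 22.8% × R$9,235.00 = R$3,359.18
Health Levy: YTD R$274,110.00 ≥ cap R$226,910.00 → R$0.00
Total: R$3,359.18 + R$0.00 = R$3,359.18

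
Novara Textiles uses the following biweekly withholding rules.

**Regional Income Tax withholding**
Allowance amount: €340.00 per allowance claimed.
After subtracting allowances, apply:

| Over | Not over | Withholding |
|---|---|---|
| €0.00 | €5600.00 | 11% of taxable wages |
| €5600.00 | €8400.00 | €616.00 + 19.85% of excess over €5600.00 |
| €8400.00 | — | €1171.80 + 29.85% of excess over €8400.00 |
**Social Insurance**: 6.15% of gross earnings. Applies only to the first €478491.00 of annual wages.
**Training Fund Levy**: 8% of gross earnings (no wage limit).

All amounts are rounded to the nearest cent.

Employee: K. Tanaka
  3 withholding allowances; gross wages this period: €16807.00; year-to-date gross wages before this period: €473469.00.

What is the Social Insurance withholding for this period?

Social Insurance: cap €478491.00 − YTD €473469.00 = €5022.00 subject; 6.15% × €5022.00 = €308.85

€308.85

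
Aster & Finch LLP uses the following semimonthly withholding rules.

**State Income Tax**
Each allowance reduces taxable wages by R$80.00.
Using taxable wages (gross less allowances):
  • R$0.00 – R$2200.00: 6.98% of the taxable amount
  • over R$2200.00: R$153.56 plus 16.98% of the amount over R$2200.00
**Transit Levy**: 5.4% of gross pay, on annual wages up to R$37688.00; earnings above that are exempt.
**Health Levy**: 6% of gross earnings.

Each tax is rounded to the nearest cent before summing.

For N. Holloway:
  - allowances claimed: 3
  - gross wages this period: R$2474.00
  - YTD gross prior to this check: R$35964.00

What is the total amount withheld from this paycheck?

State Income Tax: taxable = R$2474.00 − 3×R$80.00 = R$2234.00
  R$153.56 + 16.98% × (R$2234.00 − R$2200.00) = R$153.56 + 16.98% × R$34.00 = R$159.33
Transit Levy: cap R$37688.00 − YTD R$35964.00 = R$1724.00 subject; 5.4% × R$1724.00 = R$93.10
Health Levy: 6% × R$2474.00 = R$148.44
Total: R$159.33 + R$93.10 + R$148.44 = R$400.87

R$400.87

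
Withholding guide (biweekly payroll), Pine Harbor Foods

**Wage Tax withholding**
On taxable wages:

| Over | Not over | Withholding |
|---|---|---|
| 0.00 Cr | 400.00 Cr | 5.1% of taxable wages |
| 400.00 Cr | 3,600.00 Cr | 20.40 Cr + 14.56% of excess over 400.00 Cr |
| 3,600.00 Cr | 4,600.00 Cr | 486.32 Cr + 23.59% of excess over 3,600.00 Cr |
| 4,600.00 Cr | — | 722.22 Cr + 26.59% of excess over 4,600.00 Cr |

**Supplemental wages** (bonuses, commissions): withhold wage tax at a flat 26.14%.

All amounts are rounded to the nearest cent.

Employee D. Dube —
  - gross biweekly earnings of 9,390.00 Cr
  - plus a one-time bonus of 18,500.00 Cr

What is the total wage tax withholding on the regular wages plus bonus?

6,831.78 Cr

Wage Tax: taxable = 9,390.00 Cr
  722.22 Cr + 26.59% × (9,390.00 Cr − 4,600.00 Cr) = 722.22 Cr + 26.59% × 4,790.00 Cr = 1,995.88 Cr
Supplemental (26.14% flat on bonus): 26.14% × 18,500.00 Cr = 4,835.90 Cr
Total wage tax: 1,995.88 Cr + 4,835.90 Cr = 6,831.78 Cr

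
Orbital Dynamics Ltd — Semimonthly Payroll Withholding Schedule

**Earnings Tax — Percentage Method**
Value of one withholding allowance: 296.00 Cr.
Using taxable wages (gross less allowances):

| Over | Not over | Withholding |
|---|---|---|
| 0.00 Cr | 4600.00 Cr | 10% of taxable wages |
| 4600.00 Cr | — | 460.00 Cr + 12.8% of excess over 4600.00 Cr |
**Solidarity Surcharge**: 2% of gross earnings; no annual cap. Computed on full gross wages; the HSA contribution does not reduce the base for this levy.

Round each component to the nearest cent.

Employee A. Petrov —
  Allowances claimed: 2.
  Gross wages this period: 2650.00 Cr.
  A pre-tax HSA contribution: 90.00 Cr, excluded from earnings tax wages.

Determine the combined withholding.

Earnings Tax: taxable = 2650.00 Cr − 90.00 Cr − 2×296.00 Cr = 1968.00 Cr
  10% × 1968.00 Cr = 196.80 Cr
Solidarity Surcharge: 2% × 2650.00 Cr = 53.00 Cr
Total: 196.80 Cr + 53.00 Cr = 249.80 Cr

249.80 Cr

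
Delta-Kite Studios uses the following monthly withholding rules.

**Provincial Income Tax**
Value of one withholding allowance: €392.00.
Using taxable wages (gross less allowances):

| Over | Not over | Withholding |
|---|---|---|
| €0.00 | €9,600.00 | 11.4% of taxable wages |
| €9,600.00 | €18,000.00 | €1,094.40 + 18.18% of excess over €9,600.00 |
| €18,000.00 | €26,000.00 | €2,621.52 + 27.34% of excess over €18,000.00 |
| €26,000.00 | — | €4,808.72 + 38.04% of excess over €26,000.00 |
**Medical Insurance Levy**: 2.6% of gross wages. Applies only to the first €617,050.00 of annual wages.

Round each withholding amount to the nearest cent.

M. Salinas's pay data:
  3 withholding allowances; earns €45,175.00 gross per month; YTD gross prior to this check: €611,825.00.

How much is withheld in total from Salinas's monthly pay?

Provincial Income Tax: taxable = €45,175.00 − 3×€392.00 = €43,999.00
  €4,808.72 + 38.04% × (€43,999.00 − €26,000.00) = €4,808.72 + 38.04% × €17,999.00 = €11,655.54
Medical Insurance Levy: cap €617,050.00 − YTD €611,825.00 = €5,225.00 subject; 2.6% × €5,225.00 = €135.85
Total: €11,655.54 + €135.85 = €11,791.39

€11,791.39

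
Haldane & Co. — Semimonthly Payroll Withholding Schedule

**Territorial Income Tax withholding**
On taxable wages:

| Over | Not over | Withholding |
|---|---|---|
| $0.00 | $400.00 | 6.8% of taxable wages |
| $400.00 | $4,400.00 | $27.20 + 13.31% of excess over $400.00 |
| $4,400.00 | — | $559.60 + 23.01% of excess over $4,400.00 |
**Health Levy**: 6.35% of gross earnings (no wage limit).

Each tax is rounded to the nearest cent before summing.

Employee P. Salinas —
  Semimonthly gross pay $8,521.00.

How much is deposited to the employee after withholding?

Territorial Income Tax: taxable = $8,521.00
  $559.60 + 23.01% × ($8,521.00 − $4,400.00) = $559.60 + 23.01% × $4,121.00 = $1,507.84
Health Levy: 6.35% × $8,521.00 = $541.08
Total withheld: $1,507.84 + $541.08 = $2,048.92
Net pay: $8,521.00 − $2,048.92 = $6,472.08

$6,472.08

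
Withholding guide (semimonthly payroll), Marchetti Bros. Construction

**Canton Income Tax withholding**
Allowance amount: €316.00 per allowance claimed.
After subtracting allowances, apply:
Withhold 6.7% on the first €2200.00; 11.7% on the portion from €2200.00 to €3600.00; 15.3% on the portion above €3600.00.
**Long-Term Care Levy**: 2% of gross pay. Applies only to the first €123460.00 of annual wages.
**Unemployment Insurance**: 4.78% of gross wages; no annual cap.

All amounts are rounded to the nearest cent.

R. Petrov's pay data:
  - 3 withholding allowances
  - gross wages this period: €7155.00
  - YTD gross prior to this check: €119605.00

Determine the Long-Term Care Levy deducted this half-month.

Long-Term Care Levy: cap €123460.00 − YTD €119605.00 = €3855.00 subject; 2% × €3855.00 = €77.10

€77.10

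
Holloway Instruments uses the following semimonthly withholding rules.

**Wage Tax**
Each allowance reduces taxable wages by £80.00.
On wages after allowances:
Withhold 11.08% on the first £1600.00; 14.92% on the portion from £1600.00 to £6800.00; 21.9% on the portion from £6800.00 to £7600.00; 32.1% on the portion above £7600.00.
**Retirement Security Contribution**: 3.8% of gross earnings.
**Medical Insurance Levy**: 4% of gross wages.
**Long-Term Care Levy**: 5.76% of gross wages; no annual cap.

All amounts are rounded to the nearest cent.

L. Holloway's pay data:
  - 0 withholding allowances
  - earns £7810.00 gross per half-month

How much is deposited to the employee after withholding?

Wage Tax: taxable = £7810.00
  £1128.32 + 32.1% × (£7810.00 − £7600.00) = £1128.32 + 32.1% × £210.00 = £1195.73
Retirement Security Contribution: 3.8% × £7810.00 = £296.78
Medical Insurance Levy: 4% × £7810.00 = £312.40
Long-Term Care Levy: 5.76% × £7810.00 = £449.86
Total withheld: £1195.73 + £296.78 + £312.40 + £449.86 = £2254.77
Net pay: £7810.00 − £2254.77 = £5555.23

£5555.23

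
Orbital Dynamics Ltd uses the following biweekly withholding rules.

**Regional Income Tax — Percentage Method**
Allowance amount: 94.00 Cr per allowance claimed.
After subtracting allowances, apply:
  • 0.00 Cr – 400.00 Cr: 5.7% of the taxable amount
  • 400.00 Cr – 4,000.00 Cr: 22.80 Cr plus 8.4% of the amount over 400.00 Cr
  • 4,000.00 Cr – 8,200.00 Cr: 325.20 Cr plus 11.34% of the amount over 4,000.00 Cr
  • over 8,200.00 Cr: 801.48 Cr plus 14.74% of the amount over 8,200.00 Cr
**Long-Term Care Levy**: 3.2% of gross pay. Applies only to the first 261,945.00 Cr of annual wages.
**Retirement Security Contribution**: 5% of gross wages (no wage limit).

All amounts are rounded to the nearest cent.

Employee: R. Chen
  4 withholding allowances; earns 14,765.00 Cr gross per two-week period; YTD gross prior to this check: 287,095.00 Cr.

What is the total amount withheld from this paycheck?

Regional Income Tax: taxable = 14,765.00 Cr − 4×94.00 Cr = 14,389.00 Cr
  801.48 Cr + 14.74% × (14,389.00 Cr − 8,200.00 Cr) = 801.48 Cr + 14.74% × 6,189.00 Cr = 1,713.74 Cr
Long-Term Care Levy: YTD 287,095.00 Cr ≥ cap 261,945.00 Cr → 0.00 Cr
Retirement Security Contribution: 5% × 14,765.00 Cr = 738.25 Cr
Total: 1,713.74 Cr + 0.00 Cr + 738.25 Cr = 2,451.99 Cr

2,451.99 Cr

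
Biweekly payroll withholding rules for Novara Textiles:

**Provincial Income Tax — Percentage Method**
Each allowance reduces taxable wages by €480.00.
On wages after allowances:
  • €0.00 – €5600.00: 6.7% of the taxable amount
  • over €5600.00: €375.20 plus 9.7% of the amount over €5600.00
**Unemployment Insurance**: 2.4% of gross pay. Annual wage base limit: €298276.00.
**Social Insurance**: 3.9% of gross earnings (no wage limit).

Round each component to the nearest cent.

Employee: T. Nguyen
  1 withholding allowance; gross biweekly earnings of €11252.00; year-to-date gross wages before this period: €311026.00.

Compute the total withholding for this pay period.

Provincial Income Tax: taxable = €11252.00 − 1×€480.00 = €10772.00
  €375.20 + 9.7% × (€10772.00 − €5600.00) = €375.20 + 9.7% × €5172.00 = €876.88
Unemployment Insurance: YTD €311026.00 ≥ cap €298276.00 → €0.00
Social Insurance: 3.9% × €11252.00 = €438.83
Total: €876.88 + €0.00 + €438.83 = €1315.71

€1315.71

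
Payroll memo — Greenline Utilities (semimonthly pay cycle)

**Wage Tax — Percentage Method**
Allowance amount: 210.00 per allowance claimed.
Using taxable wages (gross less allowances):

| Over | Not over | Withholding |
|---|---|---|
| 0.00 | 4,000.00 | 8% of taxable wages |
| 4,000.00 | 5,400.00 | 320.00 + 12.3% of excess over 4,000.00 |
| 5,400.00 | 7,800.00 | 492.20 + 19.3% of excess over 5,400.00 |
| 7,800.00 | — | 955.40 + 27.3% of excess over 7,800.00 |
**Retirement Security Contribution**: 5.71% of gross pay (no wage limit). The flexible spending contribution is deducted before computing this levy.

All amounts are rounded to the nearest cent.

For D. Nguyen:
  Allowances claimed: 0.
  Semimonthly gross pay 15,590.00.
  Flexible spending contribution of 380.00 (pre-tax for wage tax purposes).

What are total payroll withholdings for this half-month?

Wage Tax: taxable = 15,590.00 − 380.00 = 15,210.00
  955.40 + 27.3% × (15,210.00 − 7,800.00) = 955.40 + 27.3% × 7,410.00 = 2,978.33
Retirement Security Contribution: 5.71% × 15,210.00 = 868.49
Total: 2,978.33 + 868.49 = 3,846.82

3,846.82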